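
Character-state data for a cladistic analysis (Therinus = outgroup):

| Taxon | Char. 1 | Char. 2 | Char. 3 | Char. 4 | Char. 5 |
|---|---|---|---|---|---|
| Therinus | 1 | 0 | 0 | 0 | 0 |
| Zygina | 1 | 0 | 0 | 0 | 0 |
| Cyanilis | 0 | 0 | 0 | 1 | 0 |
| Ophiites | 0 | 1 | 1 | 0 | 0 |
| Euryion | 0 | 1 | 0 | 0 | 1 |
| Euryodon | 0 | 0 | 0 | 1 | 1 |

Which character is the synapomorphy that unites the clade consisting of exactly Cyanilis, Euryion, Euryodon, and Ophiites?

Char. 1

Character polarity is set by the outgroup: the derived state is whichever differs from the outgroup's state, so for Char. 1 the derived state is '0', and for the remaining characters it is '1'.
Char. 1 (derived state '0') is shared by Cyanilis, Euryion, Euryodon, and Ophiites — a synapomorphy uniting that clade.
Only Euryion and Ophiites show the derived state '1' for Char. 2, supporting them as a clade.
Char. 3: derived state '1' in Ophiites only — an autapomorphy, so it tells us nothing about relationships among taxa.
Char. 4: derived state '1' in Cyanilis and Euryodon only — synapomorphy for {Cyanilis, Euryodon}.
Char. 5 groups Euryion and Euryodon, which is incompatible with the clades supported by the remaining characters; treating it as convergent (homoplasy) costs fewer steps than any alternative tree.
Most parsimonious ingroup topology: (Zygina,((Cyanilis,Euryodon),(Ophiites,Euryion))).
The clade {Cyanilis, Euryion, Euryodon, Ophiites} is supported by Char. 1: its derived state '0' occurs in exactly those taxa and in no other taxon (including the outgroup).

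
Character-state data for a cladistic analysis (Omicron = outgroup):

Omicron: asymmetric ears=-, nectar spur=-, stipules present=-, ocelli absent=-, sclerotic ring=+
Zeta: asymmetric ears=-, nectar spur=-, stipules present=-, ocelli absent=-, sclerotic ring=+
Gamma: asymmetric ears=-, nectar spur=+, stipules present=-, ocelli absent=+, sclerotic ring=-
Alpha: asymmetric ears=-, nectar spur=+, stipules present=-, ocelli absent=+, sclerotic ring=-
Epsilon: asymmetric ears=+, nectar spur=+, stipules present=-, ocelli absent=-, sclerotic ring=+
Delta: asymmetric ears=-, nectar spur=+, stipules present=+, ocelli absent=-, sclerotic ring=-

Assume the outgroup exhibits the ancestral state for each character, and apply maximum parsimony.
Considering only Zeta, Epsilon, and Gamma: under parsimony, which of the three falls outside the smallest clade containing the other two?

Character polarity is set by the outgroup: the derived state is whichever differs from the outgroup's state, so for sclerotic ring the derived state is '-', and for the remaining characters it is '+'.
asymmetric ears (derived state '+') is unique to Epsilon (autapomorphy; uninformative for grouping).
nectar spur (derived state '+') is shared by Alpha, Delta, Epsilon, and Gamma — a synapomorphy uniting that clade.
stipules present (derived state '+') is unique to Delta (autapomorphy; uninformative for grouping).
ocelli absent (derived state '+') is shared by Alpha and Gamma — a synapomorphy uniting that clade.
Only Alpha, Delta, and Gamma show the derived state '-' for sclerotic ring, supporting them as a clade.
Most parsimonious ingroup topology: (Zeta,(((Gamma,Alpha),Delta),Epsilon)).
Epsilon and Gamma share a more recent common ancestor with each other than either does with Zeta, so Zeta is the least closely related of the three.

Zeta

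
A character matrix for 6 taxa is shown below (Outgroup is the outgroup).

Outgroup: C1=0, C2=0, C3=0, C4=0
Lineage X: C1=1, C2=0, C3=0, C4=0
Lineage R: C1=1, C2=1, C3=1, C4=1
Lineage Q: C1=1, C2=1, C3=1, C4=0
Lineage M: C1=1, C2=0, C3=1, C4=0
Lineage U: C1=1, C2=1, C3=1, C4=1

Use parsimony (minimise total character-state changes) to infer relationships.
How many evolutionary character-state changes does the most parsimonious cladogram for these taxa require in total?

The outgroup has state '0' for every character, so '1' is the derived state throughout.
C1 (derived state '1') is shared by all ingroup taxa — unites the whole ingroup.
C2 (derived state '1') is shared by Lineage Q, Lineage R, and Lineage U — a synapomorphy uniting that clade.
C3 (derived state '1') is shared by Lineage M, Lineage Q, Lineage R, and Lineage U — a synapomorphy uniting that clade.
C4 (derived state '1') is shared by Lineage R and Lineage U — a synapomorphy uniting that clade.
Most parsimonious ingroup topology: (Lineage X,(((Lineage R,Lineage U),Lineage Q),Lineage M)).
Changes per character on this tree: C1: 1; C2: 1; C3: 1; C4: 1.
Total = 4.

4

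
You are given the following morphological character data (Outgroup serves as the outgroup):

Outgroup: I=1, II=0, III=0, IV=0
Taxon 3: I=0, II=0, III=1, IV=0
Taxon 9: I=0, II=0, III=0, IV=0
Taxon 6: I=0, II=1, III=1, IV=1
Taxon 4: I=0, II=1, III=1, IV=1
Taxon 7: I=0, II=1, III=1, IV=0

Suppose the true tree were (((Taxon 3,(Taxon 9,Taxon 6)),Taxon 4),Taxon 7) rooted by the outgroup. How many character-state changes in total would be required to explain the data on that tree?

Map each character onto (((Taxon 3,(Taxon 9,Taxon 6)),Taxon 4),Taxon 7) (rooted by Outgroup) and count the minimum state changes it requires (Fitch parsimony):
I: 1; II: 3; III: 2; IV: 2.
Total tree length = 8.

8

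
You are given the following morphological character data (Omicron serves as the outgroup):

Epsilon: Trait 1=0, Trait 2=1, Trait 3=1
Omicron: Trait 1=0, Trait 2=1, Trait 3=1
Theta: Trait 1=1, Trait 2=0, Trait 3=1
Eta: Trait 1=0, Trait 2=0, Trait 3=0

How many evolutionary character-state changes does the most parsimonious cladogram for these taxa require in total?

3

Character polarity is set by the outgroup: the derived state is whichever differs from the outgroup's state, so for Trait 2, Trait 3 the derived state is '0', and for the remaining characters it is '1'.
Trait 1: derived state '1' in Theta only — an autapomorphy, so it tells us nothing about relationships among taxa.
Trait 2 (derived state '0') is shared by Eta and Theta — a synapomorphy uniting that clade.
Trait 3: derived state '0' in Eta only — an autapomorphy, so it tells us nothing about relationships among taxa.
Most parsimonious ingroup topology: ((Theta,Eta),Epsilon).
Changes per character on this tree: Trait 1: 1; Trait 2: 1; Trait 3: 1.
Total = 3.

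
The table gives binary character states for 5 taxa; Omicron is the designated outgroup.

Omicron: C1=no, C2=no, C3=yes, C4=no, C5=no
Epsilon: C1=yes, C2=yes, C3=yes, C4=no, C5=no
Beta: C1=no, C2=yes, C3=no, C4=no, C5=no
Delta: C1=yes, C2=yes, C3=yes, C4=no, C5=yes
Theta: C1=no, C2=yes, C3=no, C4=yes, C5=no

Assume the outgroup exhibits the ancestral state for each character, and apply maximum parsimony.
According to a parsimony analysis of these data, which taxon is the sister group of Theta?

Beta

Character polarity is set by the outgroup: the derived state is whichever differs from the outgroup's state, so for C3 the derived state is 'no', and for the remaining characters it is 'yes'.
C1 (derived state 'yes') is shared by Delta and Epsilon — a synapomorphy uniting that clade.
C2 (derived state 'yes') is shared by all ingroup taxa — unites the whole ingroup.
Only Beta and Theta show the derived state 'no' for C3, supporting them as a clade.
C4: derived state 'yes' in Theta only — an autapomorphy, so it tells us nothing about relationships among taxa.
C5 (derived state 'yes') is unique to Delta (autapomorphy; uninformative for grouping).
Most parsimonious ingroup topology: ((Epsilon,Delta),(Beta,Theta)).
Theta and Beta form a cherry on this tree, so they are sister taxa.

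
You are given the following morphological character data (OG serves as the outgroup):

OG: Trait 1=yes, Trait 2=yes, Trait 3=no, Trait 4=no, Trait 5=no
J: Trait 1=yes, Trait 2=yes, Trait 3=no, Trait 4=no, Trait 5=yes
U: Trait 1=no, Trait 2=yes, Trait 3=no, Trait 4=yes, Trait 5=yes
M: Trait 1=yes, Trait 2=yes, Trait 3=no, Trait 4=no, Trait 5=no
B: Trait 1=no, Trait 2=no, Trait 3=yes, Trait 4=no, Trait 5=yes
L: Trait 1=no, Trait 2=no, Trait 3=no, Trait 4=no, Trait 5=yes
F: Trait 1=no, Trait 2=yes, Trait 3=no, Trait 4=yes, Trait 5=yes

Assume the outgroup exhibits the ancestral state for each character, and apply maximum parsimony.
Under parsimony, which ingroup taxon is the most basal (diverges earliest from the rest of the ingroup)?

Character polarity is set by the outgroup: the derived state is whichever differs from the outgroup's state, so for Trait 1, Trait 2 the derived state is 'no', and for the remaining characters it is 'yes'.
Trait 1: derived state 'no' in B, F, L, and U only — synapomorphy for {B, F, L, U}.
Trait 2 (derived state 'no') is shared by B and L — a synapomorphy uniting that clade.
Trait 3 (derived state 'yes') is unique to B (autapomorphy; uninformative for grouping).
Trait 4: derived state 'yes' in F and U only — synapomorphy for {F, U}.
Trait 5: derived state 'yes' in B, F, J, L, and U only — synapomorphy for {B, F, J, L, U}.
Most parsimonious ingroup topology: ((J,((U,F),(B,L))),M).
M is sister to the clade containing all other ingroup taxa, so it is the earliest-diverging (most basal) ingroup lineage.

M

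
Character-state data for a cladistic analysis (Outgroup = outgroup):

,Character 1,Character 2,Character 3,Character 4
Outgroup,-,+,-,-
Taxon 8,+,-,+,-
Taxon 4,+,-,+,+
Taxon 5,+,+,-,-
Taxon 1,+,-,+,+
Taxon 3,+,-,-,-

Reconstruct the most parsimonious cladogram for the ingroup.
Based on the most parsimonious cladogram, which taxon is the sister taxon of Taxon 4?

Taxon 1

Character polarity is set by the outgroup: the derived state is whichever differs from the outgroup's state, so for Character 2 the derived state is '-', and for the remaining characters it is '+'.
All ingroup taxa share the derived state '+' for Character 1; it defines the ingroup but does not resolve relationships within it.
Character 2: derived state '-' in Taxon 1, Taxon 3, Taxon 4, and Taxon 8 only — synapomorphy for {Taxon 1, Taxon 3, Taxon 4, Taxon 8}.
Character 3 (derived state '+') is shared by Taxon 1, Taxon 4, and Taxon 8 — a synapomorphy uniting that clade.
Character 4 (derived state '+') is shared by Taxon 1 and Taxon 4 — a synapomorphy uniting that clade.
Most parsimonious ingroup topology: (((Taxon 8,(Taxon 4,Taxon 1)),Taxon 3),Taxon 5).
Taxon 4 and Taxon 1 form a cherry on this tree, so they are sister taxa.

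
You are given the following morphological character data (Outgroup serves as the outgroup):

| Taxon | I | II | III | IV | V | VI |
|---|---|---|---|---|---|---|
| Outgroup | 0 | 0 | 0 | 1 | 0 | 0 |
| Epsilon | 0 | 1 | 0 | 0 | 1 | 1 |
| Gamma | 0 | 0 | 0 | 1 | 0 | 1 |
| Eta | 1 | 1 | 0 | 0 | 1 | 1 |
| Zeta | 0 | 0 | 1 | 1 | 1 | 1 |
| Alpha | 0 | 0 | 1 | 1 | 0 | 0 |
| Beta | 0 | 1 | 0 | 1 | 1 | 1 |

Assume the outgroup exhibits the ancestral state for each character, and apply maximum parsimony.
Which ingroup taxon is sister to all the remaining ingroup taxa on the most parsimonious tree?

Character polarity is set by the outgroup: the derived state is whichever differs from the outgroup's state, so for IV the derived state is '0', and for the remaining characters it is '1'.
I (derived state '1') is unique to Eta (autapomorphy; uninformative for grouping).
II: derived state '1' in Beta, Epsilon, and Eta only — synapomorphy for {Beta, Epsilon, Eta}.
III (state '1') occurs in Alpha and Zeta but conflicts with the nesting implied by the other characters — most parsimoniously interpreted as homoplasy.
Only Epsilon and Eta show the derived state '0' for IV, supporting them as a clade.
Only Beta, Epsilon, Eta, and Zeta show the derived state '1' for V, supporting them as a clade.
VI: derived state '1' in Beta, Epsilon, Eta, Gamma, and Zeta only — synapomorphy for {Beta, Epsilon, Eta, Gamma, Zeta}.
Most parsimonious ingroup topology: (((((Epsilon,Eta),Beta),Zeta),Gamma),Alpha).
Alpha is sister to the clade containing all other ingroup taxa, so it is the earliest-diverging (most basal) ingroup lineage.

Alpha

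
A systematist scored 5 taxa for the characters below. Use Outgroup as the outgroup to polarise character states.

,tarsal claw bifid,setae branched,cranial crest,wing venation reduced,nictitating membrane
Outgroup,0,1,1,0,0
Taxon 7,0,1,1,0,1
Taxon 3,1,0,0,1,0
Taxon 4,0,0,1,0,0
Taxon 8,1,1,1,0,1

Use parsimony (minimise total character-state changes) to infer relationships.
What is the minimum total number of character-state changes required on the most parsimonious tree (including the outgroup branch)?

6

Character polarity is set by the outgroup: the derived state is whichever differs from the outgroup's state, so for setae branched, cranial crest the derived state is '0', and for the remaining characters it is '1'.
tarsal claw bifid (state '1') occurs in Taxon 3 and Taxon 8 but conflicts with the nesting implied by the other characters — most parsimoniously interpreted as homoplasy.
setae branched (derived state '0') is shared by Taxon 3 and Taxon 4 — a synapomorphy uniting that clade.
cranial crest: derived state '0' in Taxon 3 only — an autapomorphy, so it tells us nothing about relationships among taxa.
wing venation reduced (derived state '1') is unique to Taxon 3 (autapomorphy; uninformative for grouping).
nictitating membrane: derived state '1' in Taxon 7 and Taxon 8 only — synapomorphy for {Taxon 7, Taxon 8}.
Most parsimonious ingroup topology: ((Taxon 7,Taxon 8),(Taxon 3,Taxon 4)).
Changes per character on this tree: tarsal claw bifid: 2; setae branched: 1; cranial crest: 1; wing venation reduced: 1; nictitating membrane: 1.
Total = 6.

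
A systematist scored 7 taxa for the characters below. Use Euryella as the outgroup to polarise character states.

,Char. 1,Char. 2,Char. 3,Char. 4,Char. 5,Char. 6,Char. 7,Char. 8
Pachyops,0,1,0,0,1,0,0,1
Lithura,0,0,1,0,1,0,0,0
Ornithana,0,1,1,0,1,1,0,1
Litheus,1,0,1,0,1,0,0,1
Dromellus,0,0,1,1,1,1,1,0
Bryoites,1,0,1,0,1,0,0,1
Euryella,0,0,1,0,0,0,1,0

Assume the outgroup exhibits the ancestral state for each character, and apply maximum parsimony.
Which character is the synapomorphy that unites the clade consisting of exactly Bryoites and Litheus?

Character polarity is set by the outgroup: the derived state is whichever differs from the outgroup's state, so for Char. 3, Char. 7 the derived state is '0', and for the remaining characters it is '1'.
Only Bryoites and Litheus show the derived state '1' for Char. 1, supporting them as a clade.
Char. 2 (derived state '1') is shared by Ornithana and Pachyops — a synapomorphy uniting that clade.
Char. 3: derived state '0' in Pachyops only — an autapomorphy, so it tells us nothing about relationships among taxa.
Char. 4: derived state '1' in Dromellus only — an autapomorphy, so it tells us nothing about relationships among taxa.
All ingroup taxa share the derived state '1' for Char. 5; it defines the ingroup but does not resolve relationships within it.
Char. 6 groups Dromellus and Ornithana, which is incompatible with the clades supported by the remaining characters; treating it as convergent (homoplasy) costs fewer steps than any alternative tree.
Char. 7 (derived state '0') is shared by Bryoites, Litheus, Lithura, Ornithana, and Pachyops — a synapomorphy uniting that clade.
Char. 8: derived state '1' in Bryoites, Litheus, Ornithana, and Pachyops only — synapomorphy for {Bryoites, Litheus, Ornithana, Pachyops}.
Most parsimonious ingroup topology: ((((Litheus,Bryoites),(Pachyops,Ornithana)),Lithura),Dromellus).
The clade {Bryoites, Litheus} is supported by Char. 1: its derived state '1' occurs in exactly those taxa and in no other taxon (including the outgroup).

Char. 1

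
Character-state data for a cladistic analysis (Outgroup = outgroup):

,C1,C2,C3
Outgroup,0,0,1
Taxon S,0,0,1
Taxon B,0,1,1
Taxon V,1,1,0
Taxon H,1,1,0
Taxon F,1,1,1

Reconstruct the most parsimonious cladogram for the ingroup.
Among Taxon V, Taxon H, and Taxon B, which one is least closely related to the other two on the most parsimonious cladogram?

Character polarity is set by the outgroup: the derived state is whichever differs from the outgroup's state, so for C3 the derived state is '0', and for the remaining characters it is '1'.
C1: derived state '1' in Taxon F, Taxon H, and Taxon V only — synapomorphy for {Taxon F, Taxon H, Taxon V}.
Only Taxon B, Taxon F, Taxon H, and Taxon V show the derived state '1' for C2, supporting them as a clade.
Only Taxon H and Taxon V show the derived state '0' for C3, supporting them as a clade.
Most parsimonious ingroup topology: (Taxon S,(Taxon B,((Taxon V,Taxon H),Taxon F))).
Taxon H and Taxon V share a more recent common ancestor with each other than either does with Taxon B, so Taxon B is the least closely related of the three.

Taxon B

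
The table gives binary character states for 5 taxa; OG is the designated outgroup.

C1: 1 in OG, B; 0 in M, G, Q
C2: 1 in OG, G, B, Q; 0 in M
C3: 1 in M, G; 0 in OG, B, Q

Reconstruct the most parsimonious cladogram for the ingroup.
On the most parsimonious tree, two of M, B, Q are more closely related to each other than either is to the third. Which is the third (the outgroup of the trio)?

B

Character polarity is set by the outgroup: the derived state is whichever differs from the outgroup's state, so for C1, C2 the derived state is '0', and for the remaining characters it is '1'.
C1 (derived state '0') is shared by G, M, and Q — a synapomorphy uniting that clade.
C2 (derived state '0') is unique to M (autapomorphy; uninformative for grouping).
Only G and M show the derived state '1' for C3, supporting them as a clade.
Most parsimonious ingroup topology: (((M,G),Q),B).
M and Q share a more recent common ancestor with each other than either does with B, so B is the least closely related of the three.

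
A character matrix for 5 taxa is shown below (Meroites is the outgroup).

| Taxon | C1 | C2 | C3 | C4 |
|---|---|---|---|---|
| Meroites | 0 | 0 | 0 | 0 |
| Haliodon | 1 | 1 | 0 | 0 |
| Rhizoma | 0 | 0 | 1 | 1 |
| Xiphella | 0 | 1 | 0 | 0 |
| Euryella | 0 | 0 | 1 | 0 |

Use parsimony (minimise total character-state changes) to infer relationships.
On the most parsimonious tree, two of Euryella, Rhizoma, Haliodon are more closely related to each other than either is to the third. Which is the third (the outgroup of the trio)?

The outgroup has state '0' for every character, so '1' is the derived state throughout.
C1 (derived state '1') is unique to Haliodon (autapomorphy; uninformative for grouping).
C2 (derived state '1') is shared by Haliodon and Xiphella — a synapomorphy uniting that clade.
C3 (derived state '1') is shared by Euryella and Rhizoma — a synapomorphy uniting that clade.
C4: derived state '1' in Rhizoma only — an autapomorphy, so it tells us nothing about relationships among taxa.
Most parsimonious ingroup topology: ((Haliodon,Xiphella),(Rhizoma,Euryella)).
Euryella and Rhizoma share a more recent common ancestor with each other than either does with Haliodon, so Haliodon is the least closely related of the three.

Haliodon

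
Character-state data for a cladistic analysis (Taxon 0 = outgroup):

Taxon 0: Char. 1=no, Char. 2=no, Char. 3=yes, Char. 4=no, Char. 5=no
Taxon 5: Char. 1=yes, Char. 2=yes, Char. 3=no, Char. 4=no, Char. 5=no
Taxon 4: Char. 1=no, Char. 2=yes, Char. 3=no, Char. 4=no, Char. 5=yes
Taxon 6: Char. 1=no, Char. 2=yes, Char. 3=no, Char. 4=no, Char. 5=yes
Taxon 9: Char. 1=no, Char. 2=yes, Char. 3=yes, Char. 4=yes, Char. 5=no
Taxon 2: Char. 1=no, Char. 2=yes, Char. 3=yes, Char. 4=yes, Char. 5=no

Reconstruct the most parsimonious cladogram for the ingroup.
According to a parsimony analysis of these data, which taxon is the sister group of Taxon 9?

Character polarity is set by the outgroup: the derived state is whichever differs from the outgroup's state, so for Char. 3 the derived state is 'no', and for the remaining characters it is 'yes'.
Char. 1: derived state 'yes' in Taxon 5 only — an autapomorphy, so it tells us nothing about relationships among taxa.
Char. 2 (derived state 'yes') is shared by all ingroup taxa — unites the whole ingroup.
Char. 3 (derived state 'no') is shared by Taxon 4, Taxon 5, and Taxon 6 — a synapomorphy uniting that clade.
Char. 4: derived state 'yes' in Taxon 2 and Taxon 9 only — synapomorphy for {Taxon 2, Taxon 9}.
Char. 5 (derived state 'yes') is shared by Taxon 4 and Taxon 6 — a synapomorphy uniting that clade.
Most parsimonious ingroup topology: ((Taxon 5,(Taxon 4,Taxon 6)),(Taxon 9,Taxon 2)).
Taxon 9 and Taxon 2 form a cherry on this tree, so they are sister taxa.

Taxon 2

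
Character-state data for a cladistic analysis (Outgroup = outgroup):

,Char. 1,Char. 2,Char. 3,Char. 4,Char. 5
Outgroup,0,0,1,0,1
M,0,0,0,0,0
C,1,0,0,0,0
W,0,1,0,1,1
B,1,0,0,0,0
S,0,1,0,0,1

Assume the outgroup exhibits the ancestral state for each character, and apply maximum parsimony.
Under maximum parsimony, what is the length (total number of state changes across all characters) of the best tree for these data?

Character polarity is set by the outgroup: the derived state is whichever differs from the outgroup's state, so for Char. 3, Char. 5 the derived state is '0', and for the remaining characters it is '1'.
Char. 1: derived state '1' in B and C only — synapomorphy for {B, C}.
Only S and W show the derived state '1' for Char. 2, supporting them as a clade.
Char. 3 (derived state '0') is shared by all ingroup taxa — unites the whole ingroup.
Char. 4 (derived state '1') is unique to W (autapomorphy; uninformative for grouping).
Only B, C, and M show the derived state '0' for Char. 5, supporting them as a clade.
Most parsimonious ingroup topology: ((M,(C,B)),(W,S)).
Changes per character on this tree: Char. 1: 1; Char. 2: 1; Char. 3: 1; Char. 4: 1; Char. 5: 1.
Total = 5.

5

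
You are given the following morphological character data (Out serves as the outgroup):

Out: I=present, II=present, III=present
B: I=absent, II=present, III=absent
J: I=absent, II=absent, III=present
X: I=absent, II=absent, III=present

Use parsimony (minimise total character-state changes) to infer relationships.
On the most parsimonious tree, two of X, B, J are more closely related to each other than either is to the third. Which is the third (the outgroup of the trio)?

B

The outgroup has state 'present' for every character, so 'absent' is the derived state throughout.
All ingroup taxa share the derived state 'absent' for I; it defines the ingroup but does not resolve relationships within it.
Only J and X show the derived state 'absent' for II, supporting them as a clade.
III (derived state 'absent') is unique to B (autapomorphy; uninformative for grouping).
Most parsimonious ingroup topology: (B,(J,X)).
X and J share a more recent common ancestor with each other than either does with B, so B is the least closely related of the three.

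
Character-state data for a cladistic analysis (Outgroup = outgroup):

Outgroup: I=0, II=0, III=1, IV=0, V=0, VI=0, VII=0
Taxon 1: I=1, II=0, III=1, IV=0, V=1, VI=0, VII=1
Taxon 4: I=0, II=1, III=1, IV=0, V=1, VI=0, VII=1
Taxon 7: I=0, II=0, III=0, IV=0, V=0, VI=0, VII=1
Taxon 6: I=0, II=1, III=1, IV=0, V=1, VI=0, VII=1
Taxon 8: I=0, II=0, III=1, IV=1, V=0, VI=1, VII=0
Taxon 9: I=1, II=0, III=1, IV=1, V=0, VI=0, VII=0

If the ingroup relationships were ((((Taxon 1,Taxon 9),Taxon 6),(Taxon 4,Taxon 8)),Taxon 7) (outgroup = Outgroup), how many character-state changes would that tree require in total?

Map each character onto ((((Taxon 1,Taxon 9),Taxon 6),(Taxon 4,Taxon 8)),Taxon 7) (rooted by Outgroup) and count the minimum state changes it requires (Fitch parsimony):
I: 1; II: 2; III: 1; IV: 2; V: 3; VI: 1; VII: 3.
Total tree length = 13.

13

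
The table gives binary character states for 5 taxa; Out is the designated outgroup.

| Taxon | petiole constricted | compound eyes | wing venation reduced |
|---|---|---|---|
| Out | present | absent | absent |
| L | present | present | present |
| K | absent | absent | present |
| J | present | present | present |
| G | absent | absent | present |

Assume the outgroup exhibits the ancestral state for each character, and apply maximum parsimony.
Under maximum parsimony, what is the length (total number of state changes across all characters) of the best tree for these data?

Character polarity is set by the outgroup: the derived state is whichever differs from the outgroup's state, so for petiole constricted the derived state is 'absent', and for the remaining characters it is 'present'.
petiole constricted: derived state 'absent' in G and K only — synapomorphy for {G, K}.
Only J and L show the derived state 'present' for compound eyes, supporting them as a clade.
All ingroup taxa share the derived state 'present' for wing venation reduced; it defines the ingroup but does not resolve relationships within it.
Most parsimonious ingroup topology: ((L,J),(K,G)).
Changes per character on this tree: petiole constricted: 1; compound eyes: 1; wing venation reduced: 1.
Total = 3.

3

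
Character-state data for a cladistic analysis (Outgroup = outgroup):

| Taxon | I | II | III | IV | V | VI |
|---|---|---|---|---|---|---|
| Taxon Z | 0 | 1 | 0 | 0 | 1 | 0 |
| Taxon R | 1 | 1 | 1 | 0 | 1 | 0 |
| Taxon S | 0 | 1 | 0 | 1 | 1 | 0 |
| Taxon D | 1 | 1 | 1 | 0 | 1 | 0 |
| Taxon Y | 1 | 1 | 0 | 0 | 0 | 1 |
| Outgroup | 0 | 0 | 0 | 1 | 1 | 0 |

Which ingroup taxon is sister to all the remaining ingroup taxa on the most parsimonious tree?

Taxon S

Character polarity is set by the outgroup: the derived state is whichever differs from the outgroup's state, so for IV, V the derived state is '0', and for the remaining characters it is '1'.
Only Taxon D, Taxon R, and Taxon Y show the derived state '1' for I, supporting them as a clade.
II (derived state '1') is shared by all ingroup taxa — unites the whole ingroup.
III (derived state '1') is shared by Taxon D and Taxon R — a synapomorphy uniting that clade.
IV (derived state '0') is shared by Taxon D, Taxon R, Taxon Y, and Taxon Z — a synapomorphy uniting that clade.
V: derived state '0' in Taxon Y only — an autapomorphy, so it tells us nothing about relationships among taxa.
VI (derived state '1') is unique to Taxon Y (autapomorphy; uninformative for grouping).
Most parsimonious ingroup topology: ((((Taxon D,Taxon R),Taxon Y),Taxon Z),Taxon S).
Taxon S is sister to the clade containing all other ingroup taxa, so it is the earliest-diverging (most basal) ingroup lineage.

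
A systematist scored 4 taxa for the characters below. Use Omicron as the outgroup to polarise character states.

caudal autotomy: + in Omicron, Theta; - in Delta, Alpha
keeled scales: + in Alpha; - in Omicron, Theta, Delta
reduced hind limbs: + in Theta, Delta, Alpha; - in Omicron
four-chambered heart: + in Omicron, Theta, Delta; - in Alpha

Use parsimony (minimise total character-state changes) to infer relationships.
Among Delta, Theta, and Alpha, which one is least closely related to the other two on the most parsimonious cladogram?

Character polarity is set by the outgroup: the derived state is whichever differs from the outgroup's state, so for caudal autotomy, four-chambered heart the derived state is '-', and for the remaining characters it is '+'.
caudal autotomy (derived state '-') is shared by Alpha and Delta — a synapomorphy uniting that clade.
keeled scales (derived state '+') is unique to Alpha (autapomorphy; uninformative for grouping).
reduced hind limbs (derived state '+') is shared by all ingroup taxa — unites the whole ingroup.
four-chambered heart: derived state '-' in Alpha only — an autapomorphy, so it tells us nothing about relationships among taxa.
Most parsimonious ingroup topology: (Theta,(Delta,Alpha)).
Delta and Alpha share a more recent common ancestor with each other than either does with Theta, so Theta is the least closely related of the three.

Theta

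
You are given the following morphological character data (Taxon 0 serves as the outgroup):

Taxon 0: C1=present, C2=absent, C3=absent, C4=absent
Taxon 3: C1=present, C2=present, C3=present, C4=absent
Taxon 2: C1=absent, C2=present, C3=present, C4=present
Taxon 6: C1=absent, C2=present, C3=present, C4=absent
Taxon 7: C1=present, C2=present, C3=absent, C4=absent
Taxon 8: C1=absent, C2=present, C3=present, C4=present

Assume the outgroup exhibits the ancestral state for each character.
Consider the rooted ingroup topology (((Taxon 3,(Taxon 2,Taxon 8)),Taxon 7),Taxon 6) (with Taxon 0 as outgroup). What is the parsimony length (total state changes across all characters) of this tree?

6

Map each character onto (((Taxon 3,(Taxon 2,Taxon 8)),Taxon 7),Taxon 6) (rooted by Taxon 0) and count the minimum state changes it requires (Fitch parsimony):
C1: 2; C2: 1; C3: 2; C4: 1.
Total tree length = 6.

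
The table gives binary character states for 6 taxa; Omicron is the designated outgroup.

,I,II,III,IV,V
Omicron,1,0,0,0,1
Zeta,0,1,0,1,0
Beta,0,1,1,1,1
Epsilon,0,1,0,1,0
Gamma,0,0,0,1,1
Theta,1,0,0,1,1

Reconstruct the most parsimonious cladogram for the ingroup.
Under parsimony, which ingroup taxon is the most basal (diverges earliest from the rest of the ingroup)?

Theta

Character polarity is set by the outgroup: the derived state is whichever differs from the outgroup's state, so for I, V the derived state is '0', and for the remaining characters it is '1'.
I (derived state '0') is shared by Beta, Epsilon, Gamma, and Zeta — a synapomorphy uniting that clade.
II: derived state '1' in Beta, Epsilon, and Zeta only — synapomorphy for {Beta, Epsilon, Zeta}.
III (derived state '1') is unique to Beta (autapomorphy; uninformative for grouping).
All ingroup taxa share the derived state '1' for IV; it defines the ingroup but does not resolve relationships within it.
Only Epsilon and Zeta show the derived state '0' for V, supporting them as a clade.
Most parsimonious ingroup topology: ((((Zeta,Epsilon),Beta),Gamma),Theta).
Theta is sister to the clade containing all other ingroup taxa, so it is the earliest-diverging (most basal) ingroup lineage.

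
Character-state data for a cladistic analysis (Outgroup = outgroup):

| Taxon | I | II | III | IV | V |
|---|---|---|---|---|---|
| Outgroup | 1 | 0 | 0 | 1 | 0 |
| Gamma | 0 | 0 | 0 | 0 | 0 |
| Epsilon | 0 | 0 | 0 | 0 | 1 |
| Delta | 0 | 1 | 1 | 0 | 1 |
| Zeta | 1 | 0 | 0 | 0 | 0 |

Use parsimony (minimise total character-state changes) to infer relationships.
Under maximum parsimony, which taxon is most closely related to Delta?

Character polarity is set by the outgroup: the derived state is whichever differs from the outgroup's state, so for I, IV the derived state is '0', and for the remaining characters it is '1'.
Only Delta, Epsilon, and Gamma show the derived state '0' for I, supporting them as a clade.
II: derived state '1' in Delta only — an autapomorphy, so it tells us nothing about relationships among taxa.
III: derived state '1' in Delta only — an autapomorphy, so it tells us nothing about relationships among taxa.
IV (derived state '0') is shared by all ingroup taxa — unites the whole ingroup.
Only Delta and Epsilon show the derived state '1' for V, supporting them as a clade.
Most parsimonious ingroup topology: ((Gamma,(Epsilon,Delta)),Zeta).
Delta and Epsilon form a cherry on this tree, so they are sister taxa.

Epsilon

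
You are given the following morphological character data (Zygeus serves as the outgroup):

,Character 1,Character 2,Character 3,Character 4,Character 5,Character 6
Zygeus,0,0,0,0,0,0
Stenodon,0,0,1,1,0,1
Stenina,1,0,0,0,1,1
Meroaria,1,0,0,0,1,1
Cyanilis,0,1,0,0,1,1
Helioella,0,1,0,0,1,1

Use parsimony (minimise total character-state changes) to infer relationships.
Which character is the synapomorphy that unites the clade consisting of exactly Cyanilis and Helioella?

Character 2

The outgroup has state '0' for every character, so '1' is the derived state throughout.
Only Meroaria and Stenina show the derived state '1' for Character 1, supporting them as a clade.
Character 2 (derived state '1') is shared by Cyanilis and Helioella — a synapomorphy uniting that clade.
Character 3 (derived state '1') is unique to Stenodon (autapomorphy; uninformative for grouping).
Character 4: derived state '1' in Stenodon only — an autapomorphy, so it tells us nothing about relationships among taxa.
Only Cyanilis, Helioella, Meroaria, and Stenina show the derived state '1' for Character 5, supporting them as a clade.
All ingroup taxa share the derived state '1' for Character 6; it defines the ingroup but does not resolve relationships within it.
Most parsimonious ingroup topology: (Stenodon,((Stenina,Meroaria),(Cyanilis,Helioella))).
The clade {Cyanilis, Helioella} is supported by Character 2: its derived state '1' occurs in exactly those taxa and in no other taxon (including the outgroup).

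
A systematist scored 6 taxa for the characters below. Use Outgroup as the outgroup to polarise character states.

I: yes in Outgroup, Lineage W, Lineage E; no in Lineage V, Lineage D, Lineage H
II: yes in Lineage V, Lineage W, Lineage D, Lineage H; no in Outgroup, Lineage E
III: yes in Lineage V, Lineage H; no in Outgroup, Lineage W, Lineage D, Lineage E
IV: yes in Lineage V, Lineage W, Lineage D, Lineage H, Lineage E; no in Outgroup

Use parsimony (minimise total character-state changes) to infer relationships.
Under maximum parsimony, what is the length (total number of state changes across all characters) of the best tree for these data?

4

Character polarity is set by the outgroup: the derived state is whichever differs from the outgroup's state, so for I the derived state is 'no', and for the remaining characters it is 'yes'.
I (derived state 'no') is shared by Lineage D, Lineage H, and Lineage V — a synapomorphy uniting that clade.
II (derived state 'yes') is shared by Lineage D, Lineage H, Lineage V, and Lineage W — a synapomorphy uniting that clade.
III (derived state 'yes') is shared by Lineage H and Lineage V — a synapomorphy uniting that clade.
IV (derived state 'yes') is shared by all ingroup taxa — unites the whole ingroup.
Most parsimonious ingroup topology: ((((Lineage V,Lineage H),Lineage D),Lineage W),Lineage E).
Changes per character on this tree: I: 1; II: 1; III: 1; IV: 1.
Total = 4.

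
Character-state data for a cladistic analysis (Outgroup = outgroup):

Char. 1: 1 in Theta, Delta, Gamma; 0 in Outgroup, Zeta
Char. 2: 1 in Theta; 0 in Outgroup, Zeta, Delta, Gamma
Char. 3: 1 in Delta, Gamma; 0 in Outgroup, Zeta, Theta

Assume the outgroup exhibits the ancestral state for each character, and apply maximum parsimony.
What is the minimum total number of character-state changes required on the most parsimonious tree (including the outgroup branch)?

The outgroup has state '0' for every character, so '1' is the derived state throughout.
Char. 1: derived state '1' in Delta, Gamma, and Theta only — synapomorphy for {Delta, Gamma, Theta}.
Char. 2: derived state '1' in Theta only — an autapomorphy, so it tells us nothing about relationships among taxa.
Char. 3 (derived state '1') is shared by Delta and Gamma — a synapomorphy uniting that clade.
Most parsimonious ingroup topology: (Zeta,(Theta,(Delta,Gamma))).
Changes per character on this tree: Char. 1: 1; Char. 2: 1; Char. 3: 1.
Total = 3.

3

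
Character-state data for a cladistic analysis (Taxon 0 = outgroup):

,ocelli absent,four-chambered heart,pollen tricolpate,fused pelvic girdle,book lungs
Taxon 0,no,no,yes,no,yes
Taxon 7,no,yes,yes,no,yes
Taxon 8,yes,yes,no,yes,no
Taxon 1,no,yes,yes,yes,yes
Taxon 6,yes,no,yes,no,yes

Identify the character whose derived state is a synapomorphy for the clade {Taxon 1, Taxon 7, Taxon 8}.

four-chambered heart

Character polarity is set by the outgroup: the derived state is whichever differs from the outgroup's state, so for pollen tricolpate, book lungs the derived state is 'no', and for the remaining characters it is 'yes'.
ocelli absent (state 'yes') occurs in Taxon 6 and Taxon 8 but conflicts with the nesting implied by the other characters — most parsimoniously interpreted as homoplasy.
four-chambered heart: derived state 'yes' in Taxon 1, Taxon 7, and Taxon 8 only — synapomorphy for {Taxon 1, Taxon 7, Taxon 8}.
pollen tricolpate (derived state 'no') is unique to Taxon 8 (autapomorphy; uninformative for grouping).
fused pelvic girdle (derived state 'yes') is shared by Taxon 1 and Taxon 8 — a synapomorphy uniting that clade.
book lungs: derived state 'no' in Taxon 8 only — an autapomorphy, so it tells us nothing about relationships among taxa.
Most parsimonious ingroup topology: ((Taxon 7,(Taxon 8,Taxon 1)),Taxon 6).
The clade {Taxon 1, Taxon 7, Taxon 8} is supported by four-chambered heart: its derived state 'yes' occurs in exactly those taxa and in no other taxon (including the outgroup).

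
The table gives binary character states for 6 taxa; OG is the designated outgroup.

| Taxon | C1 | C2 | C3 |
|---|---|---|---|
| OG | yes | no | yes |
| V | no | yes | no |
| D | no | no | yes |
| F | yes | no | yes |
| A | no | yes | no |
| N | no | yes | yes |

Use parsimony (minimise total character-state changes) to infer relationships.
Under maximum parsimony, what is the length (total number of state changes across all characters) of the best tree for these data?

3

Character polarity is set by the outgroup: the derived state is whichever differs from the outgroup's state, so for C1, C3 the derived state is 'no', and for the remaining characters it is 'yes'.
C1: derived state 'no' in A, D, N, and V only — synapomorphy for {A, D, N, V}.
C2 (derived state 'yes') is shared by A, N, and V — a synapomorphy uniting that clade.
C3 (derived state 'no') is shared by A and V — a synapomorphy uniting that clade.
Most parsimonious ingroup topology: ((((V,A),N),D),F).
Changes per character on this tree: C1: 1; C2: 1; C3: 1.
Total = 3.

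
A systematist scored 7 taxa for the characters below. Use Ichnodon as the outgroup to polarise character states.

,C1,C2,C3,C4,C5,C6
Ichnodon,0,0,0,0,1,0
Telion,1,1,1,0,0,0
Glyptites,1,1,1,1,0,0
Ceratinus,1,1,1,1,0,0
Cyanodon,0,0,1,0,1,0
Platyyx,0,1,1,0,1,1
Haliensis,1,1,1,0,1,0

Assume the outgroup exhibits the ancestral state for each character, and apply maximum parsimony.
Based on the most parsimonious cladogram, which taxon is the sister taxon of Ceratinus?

Character polarity is set by the outgroup: the derived state is whichever differs from the outgroup's state, so for C5 the derived state is '0', and for the remaining characters it is '1'.
C1 (derived state '1') is shared by Ceratinus, Glyptites, Haliensis, and Telion — a synapomorphy uniting that clade.
C2: derived state '1' in Ceratinus, Glyptites, Haliensis, Platyyx, and Telion only — synapomorphy for {Ceratinus, Glyptites, Haliensis, Platyyx, Telion}.
C3 (derived state '1') is shared by all ingroup taxa — unites the whole ingroup.
Only Ceratinus and Glyptites show the derived state '1' for C4, supporting them as a clade.
Only Ceratinus, Glyptites, and Telion show the derived state '0' for C5, supporting them as a clade.
C6: derived state '1' in Platyyx only — an autapomorphy, so it tells us nothing about relationships among taxa.
Most parsimonious ingroup topology: ((((Telion,(Glyptites,Ceratinus)),Haliensis),Platyyx),Cyanodon).
Ceratinus and Glyptites form a cherry on this tree, so they are sister taxa.

Glyptites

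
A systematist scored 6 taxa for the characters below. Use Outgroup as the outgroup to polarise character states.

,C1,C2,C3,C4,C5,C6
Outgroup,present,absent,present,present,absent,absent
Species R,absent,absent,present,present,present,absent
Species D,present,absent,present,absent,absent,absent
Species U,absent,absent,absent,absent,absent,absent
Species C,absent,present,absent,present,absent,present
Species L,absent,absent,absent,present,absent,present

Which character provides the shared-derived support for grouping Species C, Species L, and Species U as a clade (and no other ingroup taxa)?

C3

Character polarity is set by the outgroup: the derived state is whichever differs from the outgroup's state, so for C1, C3, C4 the derived state is 'absent', and for the remaining characters it is 'present'.
C1: derived state 'absent' in Species C, Species L, Species R, and Species U only — synapomorphy for {Species C, Species L, Species R, Species U}.
C2 (derived state 'present') is unique to Species C (autapomorphy; uninformative for grouping).
C3: derived state 'absent' in Species C, Species L, and Species U only — synapomorphy for {Species C, Species L, Species U}.
C4 (state 'absent') occurs in Species D and Species U but conflicts with the nesting implied by the other characters — most parsimoniously interpreted as homoplasy.
C5: derived state 'present' in Species R only — an autapomorphy, so it tells us nothing about relationships among taxa.
C6 (derived state 'present') is shared by Species C and Species L — a synapomorphy uniting that clade.
Most parsimonious ingroup topology: ((Species R,(Species U,(Species C,Species L))),Species D).
The clade {Species C, Species L, Species U} is supported by C3: its derived state 'absent' occurs in exactly those taxa and in no other taxon (including the outgroup).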